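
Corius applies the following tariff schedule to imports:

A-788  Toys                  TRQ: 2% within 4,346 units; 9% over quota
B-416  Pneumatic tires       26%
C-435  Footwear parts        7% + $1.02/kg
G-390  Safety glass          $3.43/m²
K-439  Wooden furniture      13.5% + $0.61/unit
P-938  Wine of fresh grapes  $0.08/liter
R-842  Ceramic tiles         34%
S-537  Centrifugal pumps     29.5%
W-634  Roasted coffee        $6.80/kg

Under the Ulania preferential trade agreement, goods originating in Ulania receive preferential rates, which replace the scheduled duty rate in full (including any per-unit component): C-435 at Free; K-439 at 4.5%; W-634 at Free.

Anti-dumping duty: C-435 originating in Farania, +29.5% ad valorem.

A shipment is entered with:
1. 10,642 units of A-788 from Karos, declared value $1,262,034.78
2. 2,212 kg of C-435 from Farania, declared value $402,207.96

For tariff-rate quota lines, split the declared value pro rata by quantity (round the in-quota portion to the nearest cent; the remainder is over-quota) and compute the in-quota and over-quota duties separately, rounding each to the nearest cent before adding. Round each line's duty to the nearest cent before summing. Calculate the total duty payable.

Line 1 (A-788, Karos, 10,642 units, $1,262,034.78):
Code A-788 is under a tariff-rate quota (threshold 4,346 units). In-quota: 4,346 units at 2%; over-quota: 6,296 units at 9%.
Pro-rata value split: in-quota = $1,262,034.78 × 4,346/10,642 = $515,392.14; over-quota = $1,262,034.78 − $515,392.14 = $746,642.64.
In-quota duty = $515,392.14 × 2% = $10,307.84. Over-quota duty = $746,642.64 × 9% = $67,197.84.
Line duty = $10,307.84 + $67,197.84 = $77,505.68.
Line 2 (C-435, Farania, 2,212 kg, $402,207.96):
Base rate for C-435 is 7% + $1.02/kg.
C-435 has an FTA preferential rate, but origin Farania is not Ulania; base rate stands.
Additional duty on C-435 from Farania: +29.5%. Applied ad valorem rate: 7% + 29.5% = 36.5%.
Duty = $402,207.96 × 36.5% + 2,212 × $1.02 = $149,062.15.
Total = $77,505.68 + $149,062.15 = $226,567.83.

$226,567.83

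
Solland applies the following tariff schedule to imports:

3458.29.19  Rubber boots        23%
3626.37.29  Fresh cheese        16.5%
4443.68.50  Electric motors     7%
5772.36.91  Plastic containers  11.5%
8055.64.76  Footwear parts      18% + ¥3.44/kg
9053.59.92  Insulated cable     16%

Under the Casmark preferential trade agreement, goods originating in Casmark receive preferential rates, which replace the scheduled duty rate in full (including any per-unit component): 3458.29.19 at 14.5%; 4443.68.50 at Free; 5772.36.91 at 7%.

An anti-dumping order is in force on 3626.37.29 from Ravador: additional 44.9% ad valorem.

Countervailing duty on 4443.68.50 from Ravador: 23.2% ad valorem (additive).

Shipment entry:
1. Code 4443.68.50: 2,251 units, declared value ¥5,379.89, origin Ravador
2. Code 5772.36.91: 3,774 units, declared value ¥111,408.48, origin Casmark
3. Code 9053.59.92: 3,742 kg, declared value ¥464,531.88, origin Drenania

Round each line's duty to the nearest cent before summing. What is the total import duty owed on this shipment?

Line 1 (4443.68.50, Ravador, 2,251 units, ¥5,379.89):
Base rate for 4443.68.50 is 7%.
4443.68.50 has an FTA preferential rate, but origin Ravador is not Casmark; base rate stands.
Additional duty on 4443.68.50 from Ravador: +23.2%. Applied ad valorem rate: 7% + 23.2% = 30.2%.
Duty = ¥5,379.89 × 30.2% = ¥1,624.73.
Line 2 (5772.36.91, Casmark, 3,774 units, ¥111,408.48):
Base rate for 5772.36.91 is 11.5%.
Origin Casmark qualifies under the Solland–Casmark agreement and 5772.36.91 is covered: preferential rate 7% applies instead.
Duty = ¥111,408.48 × 7% = ¥7,798.59.
Line 3 (9053.59.92, Drenania, 3,742 kg, ¥464,531.88):
Base rate for 9053.59.92 is 16%.
Duty = ¥464,531.88 × 16% = ¥74,325.10.
Total = ¥1,624.73 + ¥7,798.59 + ¥74,325.10 = ¥83,748.42.

¥83,748.42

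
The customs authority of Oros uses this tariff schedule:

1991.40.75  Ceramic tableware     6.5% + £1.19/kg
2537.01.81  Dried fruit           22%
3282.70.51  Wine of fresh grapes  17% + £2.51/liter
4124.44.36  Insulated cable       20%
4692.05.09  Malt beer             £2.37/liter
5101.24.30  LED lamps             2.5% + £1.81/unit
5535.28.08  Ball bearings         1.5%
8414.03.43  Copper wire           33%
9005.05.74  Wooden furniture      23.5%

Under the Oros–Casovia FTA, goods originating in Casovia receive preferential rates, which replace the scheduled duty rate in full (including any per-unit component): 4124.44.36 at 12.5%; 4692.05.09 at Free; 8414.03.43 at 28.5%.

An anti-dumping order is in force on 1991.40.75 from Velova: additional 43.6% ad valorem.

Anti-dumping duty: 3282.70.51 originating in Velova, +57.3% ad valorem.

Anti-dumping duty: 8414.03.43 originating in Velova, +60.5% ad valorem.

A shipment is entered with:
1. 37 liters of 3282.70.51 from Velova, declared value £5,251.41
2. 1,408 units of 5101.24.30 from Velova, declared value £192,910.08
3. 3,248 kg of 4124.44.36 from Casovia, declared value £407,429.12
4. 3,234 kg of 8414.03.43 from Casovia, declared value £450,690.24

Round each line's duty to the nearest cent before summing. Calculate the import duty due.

£190,741.26

Line 1 (3282.70.51, Velova, 37 liters, £5,251.41):
Base rate for 3282.70.51 is 17% + £2.51/liter.
Additional duty on 3282.70.51 from Velova: +57.3%. Applied ad valorem rate: 17% + 57.3% = 74.3%.
Duty = £5,251.41 × 74.3% + 37 × £2.51 = £3,994.67.
Line 2 (5101.24.30, Velova, 1,408 units, £192,910.08):
Base rate for 5101.24.30 is 2.5% + £1.81/unit.
Duty = £192,910.08 × 2.5% + 1,408 × £1.81 = £7,371.23.
Line 3 (4124.44.36, Casovia, 3,248 kg, £407,429.12):
Base rate for 4124.44.36 is 20%.
Origin Casovia qualifies under the Oros–Casovia agreement and 4124.44.36 is covered: preferential rate 12.5% applies instead.
Duty = £407,429.12 × 12.5% = £50,928.64.
Line 4 (8414.03.43, Casovia, 3,234 kg, £450,690.24):
Base rate for 8414.03.43 is 33%.
Origin Casovia qualifies under the Oros–Casovia agreement and 8414.03.43 is covered: preferential rate 28.5% applies instead.
The additional-duty order on 8414.03.43 targets Velova, not Casovia; it does not apply.
Duty = £450,690.24 × 28.5% = £128,446.72.
Total = £3,994.67 + £7,371.23 + £50,928.64 + £128,446.72 = £190,741.26.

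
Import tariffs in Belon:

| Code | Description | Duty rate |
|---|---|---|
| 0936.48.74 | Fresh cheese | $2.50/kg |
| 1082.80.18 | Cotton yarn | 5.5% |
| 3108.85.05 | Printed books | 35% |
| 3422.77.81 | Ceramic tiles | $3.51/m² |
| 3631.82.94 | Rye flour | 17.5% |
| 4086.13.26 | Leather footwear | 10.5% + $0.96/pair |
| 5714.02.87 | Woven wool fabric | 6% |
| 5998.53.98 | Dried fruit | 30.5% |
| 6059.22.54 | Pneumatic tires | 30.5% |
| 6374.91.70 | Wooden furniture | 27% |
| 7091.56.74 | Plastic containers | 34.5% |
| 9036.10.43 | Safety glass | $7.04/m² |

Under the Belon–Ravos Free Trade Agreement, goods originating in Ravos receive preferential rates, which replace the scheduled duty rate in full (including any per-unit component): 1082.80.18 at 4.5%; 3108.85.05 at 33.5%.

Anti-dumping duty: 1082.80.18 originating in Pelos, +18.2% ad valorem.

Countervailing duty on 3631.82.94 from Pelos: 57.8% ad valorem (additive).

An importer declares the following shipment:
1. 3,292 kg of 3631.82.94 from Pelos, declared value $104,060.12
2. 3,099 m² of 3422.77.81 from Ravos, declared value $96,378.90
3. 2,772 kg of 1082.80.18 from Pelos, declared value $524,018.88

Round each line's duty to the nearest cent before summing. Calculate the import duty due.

$213,427.23

Line 1 (3631.82.94, Pelos, 3,292 kg, $104,060.12):
Base rate for 3631.82.94 is 17.5%.
Additional duty on 3631.82.94 from Pelos: +57.8%. Applied ad valorem rate: 17.5% + 57.8% = 75.3%.
Duty = $104,060.12 × 75.3% = $78,357.27.
Line 2 (3422.77.81, Ravos, 3,099 m², $96,378.90):
Base rate for 3422.77.81 is $3.51/m².
Origin Ravos is the FTA partner but 3422.77.81 is not on the preference list; base rate stands.
Duty = 3,099 × $3.51 = $10,877.49.
Line 3 (1082.80.18, Pelos, 2,772 kg, $524,018.88):
Base rate for 1082.80.18 is 5.5%.
1082.80.18 has an FTA preferential rate, but origin Pelos is not Ravos; base rate stands.
Additional duty on 1082.80.18 from Pelos: +18.2%. Applied ad valorem rate: 5.5% + 18.2% = 23.7%.
Duty = $524,018.88 × 23.7% = $124,192.47.
Total = $78,357.27 + $10,877.49 + $124,192.47 = $213,427.23.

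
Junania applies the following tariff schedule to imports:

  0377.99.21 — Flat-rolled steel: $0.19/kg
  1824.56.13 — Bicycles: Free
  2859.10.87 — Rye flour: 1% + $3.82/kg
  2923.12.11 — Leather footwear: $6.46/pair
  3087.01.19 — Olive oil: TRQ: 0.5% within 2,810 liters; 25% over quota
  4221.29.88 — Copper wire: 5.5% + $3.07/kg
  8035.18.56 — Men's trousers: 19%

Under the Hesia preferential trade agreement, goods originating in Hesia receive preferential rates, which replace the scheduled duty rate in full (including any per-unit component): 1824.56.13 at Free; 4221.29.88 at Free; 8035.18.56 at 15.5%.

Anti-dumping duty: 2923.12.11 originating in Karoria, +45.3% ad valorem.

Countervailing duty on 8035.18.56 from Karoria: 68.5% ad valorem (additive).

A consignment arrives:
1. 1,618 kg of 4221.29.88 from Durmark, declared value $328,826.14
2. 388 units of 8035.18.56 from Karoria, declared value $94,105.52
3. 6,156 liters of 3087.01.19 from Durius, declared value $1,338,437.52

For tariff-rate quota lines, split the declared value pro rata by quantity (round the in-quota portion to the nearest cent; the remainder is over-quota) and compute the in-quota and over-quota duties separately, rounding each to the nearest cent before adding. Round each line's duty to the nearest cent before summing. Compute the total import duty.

Line 1 (4221.29.88, Durmark, 1,618 kg, $328,826.14):
Base rate for 4221.29.88 is 5.5% + $3.07/kg.
4221.29.88 has an FTA preferential rate, but origin Durmark is not Hesia; base rate stands.
Duty = $328,826.14 × 5.5% + 1,618 × $3.07 = $23,052.70.
Line 2 (8035.18.56, Karoria, 388 units, $94,105.52):
Base rate for 8035.18.56 is 19%.
8035.18.56 has an FTA preferential rate, but origin Karoria is not Hesia; base rate stands.
Additional duty on 8035.18.56 from Karoria: +68.5%. Applied ad valorem rate: 19% + 68.5% = 87.5%.
Duty = $94,105.52 × 87.5% = $82,342.33.
Line 3 (3087.01.19, Durius, 6,156 liters, $1,338,437.52):
Code 3087.01.19 is under a tariff-rate quota (threshold 2,810 liters). In-quota: 2,810 liters at 0.5%; over-quota: 3,346 liters at 25%.
Pro-rata value split: in-quota = $1,338,437.52 × 2,810/6,156 = $610,950.20; over-quota = $1,338,437.52 − $610,950.20 = $727,487.32.
In-quota duty = $610,950.20 × 0.5% = $3,054.75. Over-quota duty = $727,487.32 × 25% = $181,871.83.
Line duty = $3,054.75 + $181,871.83 = $184,926.58.
Total = $23,052.70 + $82,342.33 + $184,926.58 = $290,321.61.

$290,321.61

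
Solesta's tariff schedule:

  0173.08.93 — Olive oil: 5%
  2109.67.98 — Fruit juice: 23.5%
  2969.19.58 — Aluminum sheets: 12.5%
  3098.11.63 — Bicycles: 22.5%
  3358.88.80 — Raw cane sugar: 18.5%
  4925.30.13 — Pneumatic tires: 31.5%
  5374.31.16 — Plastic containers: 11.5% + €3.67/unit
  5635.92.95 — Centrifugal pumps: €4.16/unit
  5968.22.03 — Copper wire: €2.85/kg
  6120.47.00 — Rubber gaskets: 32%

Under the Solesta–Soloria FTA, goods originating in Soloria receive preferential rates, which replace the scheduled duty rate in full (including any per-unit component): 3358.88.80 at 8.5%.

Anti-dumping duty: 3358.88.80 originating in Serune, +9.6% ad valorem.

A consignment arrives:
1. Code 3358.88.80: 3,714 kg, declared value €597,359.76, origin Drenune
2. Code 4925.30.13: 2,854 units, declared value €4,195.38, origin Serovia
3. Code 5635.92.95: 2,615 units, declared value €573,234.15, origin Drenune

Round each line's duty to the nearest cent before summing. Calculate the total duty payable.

€122,711.50

Line 1 (3358.88.80, Drenune, 3,714 kg, €597,359.76):
Base rate for 3358.88.80 is 18.5%.
3358.88.80 has an FTA preferential rate, but origin Drenune is not Soloria; base rate stands.
The additional-duty order on 3358.88.80 targets Serune, not Drenune; it does not apply.
Duty = €597,359.76 × 18.5% = €110,511.56.
Line 2 (4925.30.13, Serovia, 2,854 units, €4,195.38):
Base rate for 4925.30.13 is 31.5%.
Duty = €4,195.38 × 31.5% = €1,321.54.
Line 3 (5635.92.95, Drenune, 2,615 units, €573,234.15):
Base rate for 5635.92.95 is €4.16/unit.
Duty = 2,615 × €4.16 = €10,878.40.
Total = €110,511.56 + €1,321.54 + €10,878.40 = €122,711.50.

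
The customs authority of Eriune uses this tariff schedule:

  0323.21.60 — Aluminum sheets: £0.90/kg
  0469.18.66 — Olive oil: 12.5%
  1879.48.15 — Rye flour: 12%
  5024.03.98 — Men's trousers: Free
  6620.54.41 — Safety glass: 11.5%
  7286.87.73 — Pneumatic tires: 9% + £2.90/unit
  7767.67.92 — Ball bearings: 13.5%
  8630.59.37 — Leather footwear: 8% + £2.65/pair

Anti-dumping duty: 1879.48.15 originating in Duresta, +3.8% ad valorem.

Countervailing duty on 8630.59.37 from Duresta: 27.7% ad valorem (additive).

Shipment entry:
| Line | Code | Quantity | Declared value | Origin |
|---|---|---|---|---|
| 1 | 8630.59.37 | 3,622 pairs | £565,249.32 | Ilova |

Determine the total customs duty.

Line 1 (8630.59.37, Ilova, 3,622 pairs, £565,249.32):
Base rate for 8630.59.37 is 8% + £2.65/pair.
The additional-duty order on 8630.59.37 targets Duresta, not Ilova; it does not apply.
Duty = £565,249.32 × 8% + 3,622 × £2.65 = £54,818.25.

£54,818.25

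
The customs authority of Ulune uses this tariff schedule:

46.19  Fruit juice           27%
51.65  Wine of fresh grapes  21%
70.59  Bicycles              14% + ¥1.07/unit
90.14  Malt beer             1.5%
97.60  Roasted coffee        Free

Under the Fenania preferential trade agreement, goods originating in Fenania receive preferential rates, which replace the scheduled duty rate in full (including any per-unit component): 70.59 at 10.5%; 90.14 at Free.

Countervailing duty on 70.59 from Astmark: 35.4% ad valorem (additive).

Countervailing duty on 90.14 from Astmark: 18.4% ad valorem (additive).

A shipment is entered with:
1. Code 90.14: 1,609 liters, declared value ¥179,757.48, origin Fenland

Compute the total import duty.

Line 1 (90.14, Fenland, 1,609 liters, ¥179,757.48):
Base rate for 90.14 is 1.5%.
90.14 has an FTA preferential rate, but origin Fenland is not Fenania; base rate stands.
The additional-duty order on 90.14 targets Astmark, not Fenland; it does not apply.
Duty = ¥179,757.48 × 1.5% = ¥2,696.36.

¥2,696.36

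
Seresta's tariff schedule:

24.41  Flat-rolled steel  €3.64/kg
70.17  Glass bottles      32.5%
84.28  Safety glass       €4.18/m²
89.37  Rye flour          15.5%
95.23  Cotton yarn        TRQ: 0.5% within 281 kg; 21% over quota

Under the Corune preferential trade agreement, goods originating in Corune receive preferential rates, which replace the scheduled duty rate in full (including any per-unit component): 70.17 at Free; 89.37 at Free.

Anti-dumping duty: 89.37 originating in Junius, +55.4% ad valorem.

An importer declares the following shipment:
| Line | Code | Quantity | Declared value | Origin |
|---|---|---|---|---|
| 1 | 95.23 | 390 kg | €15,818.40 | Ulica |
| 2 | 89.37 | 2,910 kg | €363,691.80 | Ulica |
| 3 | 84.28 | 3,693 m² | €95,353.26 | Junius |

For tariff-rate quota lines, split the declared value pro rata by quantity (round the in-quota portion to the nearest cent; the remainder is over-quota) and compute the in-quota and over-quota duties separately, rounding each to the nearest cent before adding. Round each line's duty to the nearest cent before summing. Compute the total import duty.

Line 1 (95.23, Ulica, 390 kg, €15,818.40):
Code 95.23 is under a tariff-rate quota (threshold 281 kg). In-quota: 281 kg at 0.5%; over-quota: 109 kg at 21%.
Pro-rata value split: in-quota = €15,818.40 × 281/390 = €11,397.36; over-quota = €15,818.40 − €11,397.36 = €4,421.04.
In-quota duty = €11,397.36 × 0.5% = €56.99. Over-quota duty = €4,421.04 × 21% = €928.42.
Line duty = €56.99 + €928.42 = €985.41.
Line 2 (89.37, Ulica, 2,910 kg, €363,691.80):
Base rate for 89.37 is 15.5%.
89.37 has an FTA preferential rate, but origin Ulica is not Corune; base rate stands.
The additional-duty order on 89.37 targets Junius, not Ulica; it does not apply.
Duty = €363,691.80 × 15.5% = €56,372.23.
Line 3 (84.28, Junius, 3,693 m², €95,353.26):
Base rate for 84.28 is €4.18/m².
Duty = 3,693 × €4.18 = €15,436.74.
Total = €985.41 + €56,372.23 + €15,436.74 = €72,794.38.

€72,794.38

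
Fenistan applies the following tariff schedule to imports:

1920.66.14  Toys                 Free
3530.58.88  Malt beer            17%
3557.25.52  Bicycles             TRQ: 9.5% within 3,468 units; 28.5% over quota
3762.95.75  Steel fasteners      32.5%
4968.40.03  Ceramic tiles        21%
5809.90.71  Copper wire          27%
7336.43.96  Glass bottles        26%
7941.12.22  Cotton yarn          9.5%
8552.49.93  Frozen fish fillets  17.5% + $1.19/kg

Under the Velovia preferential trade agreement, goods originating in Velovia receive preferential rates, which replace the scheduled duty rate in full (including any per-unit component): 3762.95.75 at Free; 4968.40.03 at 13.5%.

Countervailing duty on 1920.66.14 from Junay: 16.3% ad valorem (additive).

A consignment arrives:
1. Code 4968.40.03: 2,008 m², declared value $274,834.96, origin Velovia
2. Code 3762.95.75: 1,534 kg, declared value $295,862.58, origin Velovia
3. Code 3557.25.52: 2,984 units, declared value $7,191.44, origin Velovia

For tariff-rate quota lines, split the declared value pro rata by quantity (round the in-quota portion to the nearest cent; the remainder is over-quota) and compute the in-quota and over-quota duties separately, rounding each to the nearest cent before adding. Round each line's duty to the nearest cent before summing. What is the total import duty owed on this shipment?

Line 1 (4968.40.03, Velovia, 2,008 m², $274,834.96):
Base rate for 4968.40.03 is 21%.
Origin Velovia qualifies under the Fenistan–Velovia agreement and 4968.40.03 is covered: preferential rate 13.5% applies instead.
Duty = $274,834.96 × 13.5% = $37,102.72.
Line 2 (3762.95.75, Velovia, 1,534 kg, $295,862.58):
Base rate for 3762.95.75 is 32.5%.
Origin Velovia qualifies under the Fenistan–Velovia agreement and 3762.95.75 is covered: preferential rate Free applies instead.
Duty = $295,862.58 × 0% = $0.00.
Line 3 (3557.25.52, Velovia, 2,984 units, $7,191.44):
Code 3557.25.52 is under a tariff-rate quota (threshold 3,468 units). Quantity 2,984 units is within the quota, so the in-quota rate 9.5% applies to the full value.
Duty = $7,191.44 × 9.5% = $683.19.
Total = $37,102.72 + $0.00 + $683.19 = $37,785.91.

$37,785.91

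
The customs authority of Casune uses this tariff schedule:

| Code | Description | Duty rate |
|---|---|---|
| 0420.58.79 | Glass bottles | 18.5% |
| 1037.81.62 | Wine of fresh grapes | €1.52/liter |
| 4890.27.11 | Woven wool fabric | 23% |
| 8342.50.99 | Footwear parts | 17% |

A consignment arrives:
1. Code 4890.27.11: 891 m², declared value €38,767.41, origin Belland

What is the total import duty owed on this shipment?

€8,916.50

Line 1 (4890.27.11, Belland, 891 m², €38,767.41):
Base rate for 4890.27.11 is 23%.
Duty = €38,767.41 × 23% = €8,916.50.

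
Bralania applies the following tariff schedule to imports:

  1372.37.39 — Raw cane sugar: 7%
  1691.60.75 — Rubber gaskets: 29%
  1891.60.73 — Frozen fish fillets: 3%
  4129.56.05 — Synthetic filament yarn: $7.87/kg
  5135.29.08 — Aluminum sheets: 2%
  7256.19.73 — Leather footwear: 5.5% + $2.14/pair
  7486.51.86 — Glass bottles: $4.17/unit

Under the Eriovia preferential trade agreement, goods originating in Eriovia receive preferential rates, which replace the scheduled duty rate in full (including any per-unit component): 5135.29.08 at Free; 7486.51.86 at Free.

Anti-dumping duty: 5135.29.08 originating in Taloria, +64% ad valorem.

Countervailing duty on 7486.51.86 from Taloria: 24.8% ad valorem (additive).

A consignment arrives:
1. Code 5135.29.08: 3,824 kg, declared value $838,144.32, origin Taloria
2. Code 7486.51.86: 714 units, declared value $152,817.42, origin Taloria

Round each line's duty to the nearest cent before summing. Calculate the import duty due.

Line 1 (5135.29.08, Taloria, 3,824 kg, $838,144.32):
Base rate for 5135.29.08 is 2%.
5135.29.08 has an FTA preferential rate, but origin Taloria is not Eriovia; base rate stands.
Additional duty on 5135.29.08 from Taloria: +64%. Applied ad valorem rate: 2% + 64% = 66%.
Duty = $838,144.32 × 66% = $553,175.25.
Line 2 (7486.51.86, Taloria, 714 units, $152,817.42):
Base rate for 7486.51.86 is $4.17/unit.
7486.51.86 has an FTA preferential rate, but origin Taloria is not Eriovia; base rate stands.
Additional duty on 7486.51.86 from Taloria: +24.8% ad valorem. Applied ad valorem rate = 24.8%.
Duty = $152,817.42 × 24.8% + 714 × $4.17 = $40,876.10.
Total = $553,175.25 + $40,876.10 = $594,051.35.

$594,051.35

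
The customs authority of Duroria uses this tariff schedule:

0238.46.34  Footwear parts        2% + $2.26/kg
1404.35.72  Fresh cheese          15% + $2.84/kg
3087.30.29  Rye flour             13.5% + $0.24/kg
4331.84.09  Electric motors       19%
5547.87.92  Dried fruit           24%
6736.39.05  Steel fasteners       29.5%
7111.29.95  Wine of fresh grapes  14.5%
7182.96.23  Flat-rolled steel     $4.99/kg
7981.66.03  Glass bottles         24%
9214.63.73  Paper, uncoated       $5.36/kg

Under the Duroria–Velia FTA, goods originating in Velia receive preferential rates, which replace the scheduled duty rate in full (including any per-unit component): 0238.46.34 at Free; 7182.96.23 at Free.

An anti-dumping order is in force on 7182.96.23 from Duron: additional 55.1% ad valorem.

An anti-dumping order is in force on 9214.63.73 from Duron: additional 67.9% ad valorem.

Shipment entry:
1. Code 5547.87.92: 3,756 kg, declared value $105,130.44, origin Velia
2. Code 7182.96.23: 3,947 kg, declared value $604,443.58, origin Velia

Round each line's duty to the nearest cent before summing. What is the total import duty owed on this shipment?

Line 1 (5547.87.92, Velia, 3,756 kg, $105,130.44):
Base rate for 5547.87.92 is 24%.
Origin Velia is the FTA partner but 5547.87.92 is not on the preference list; base rate stands.
Duty = $105,130.44 × 24% = $25,231.31.
Line 2 (7182.96.23, Velia, 3,947 kg, $604,443.58):
Base rate for 7182.96.23 is $4.99/kg.
Origin Velia qualifies under the Duroria–Velia agreement and 7182.96.23 is covered: preferential rate Free applies instead.
The additional-duty order on 7182.96.23 targets Duron, not Velia; it does not apply.
Duty = $604,443.58 × 0% = $0.00.
Total = $25,231.31 + $0.00 = $25,231.31.

$25,231.31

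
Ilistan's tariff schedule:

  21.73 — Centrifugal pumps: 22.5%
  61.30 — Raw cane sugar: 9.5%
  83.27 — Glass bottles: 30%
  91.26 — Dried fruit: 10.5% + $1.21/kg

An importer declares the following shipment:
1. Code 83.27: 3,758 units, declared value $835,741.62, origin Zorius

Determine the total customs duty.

Line 1 (83.27, Zorius, 3,758 units, $835,741.62):
Base rate for 83.27 is 30%.
Duty = $835,741.62 × 30% = $250,722.49.

$250,722.49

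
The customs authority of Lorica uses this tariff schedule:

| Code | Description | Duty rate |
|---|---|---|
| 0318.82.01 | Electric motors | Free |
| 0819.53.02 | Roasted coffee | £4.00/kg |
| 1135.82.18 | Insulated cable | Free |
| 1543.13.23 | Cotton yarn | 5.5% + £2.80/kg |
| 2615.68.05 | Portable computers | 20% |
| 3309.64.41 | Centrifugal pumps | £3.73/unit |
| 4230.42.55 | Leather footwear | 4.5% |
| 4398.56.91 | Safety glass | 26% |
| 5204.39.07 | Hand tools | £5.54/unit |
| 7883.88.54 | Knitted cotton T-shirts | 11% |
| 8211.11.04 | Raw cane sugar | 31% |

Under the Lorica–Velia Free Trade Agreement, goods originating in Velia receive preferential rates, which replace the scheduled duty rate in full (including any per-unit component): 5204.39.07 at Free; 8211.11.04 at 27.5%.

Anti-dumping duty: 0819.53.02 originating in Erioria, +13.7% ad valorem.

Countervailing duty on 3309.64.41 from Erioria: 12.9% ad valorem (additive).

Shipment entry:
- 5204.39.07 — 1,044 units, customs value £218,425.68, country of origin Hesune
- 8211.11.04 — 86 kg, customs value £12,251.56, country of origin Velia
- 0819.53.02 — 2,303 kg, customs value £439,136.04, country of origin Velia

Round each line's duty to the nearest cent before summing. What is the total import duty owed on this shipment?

Line 1 (5204.39.07, Hesune, 1,044 units, £218,425.68):
Base rate for 5204.39.07 is £5.54/unit.
5204.39.07 has an FTA preferential rate, but origin Hesune is not Velia; base rate stands.
Duty = 1,044 × £5.54 = £5,783.76.
Line 2 (8211.11.04, Velia, 86 kg, £12,251.56):
Base rate for 8211.11.04 is 31%.
Origin Velia qualifies under the Lorica–Velia agreement and 8211.11.04 is covered: preferential rate 27.5% applies instead.
Duty = £12,251.56 × 27.5% = £3,369.18.
Line 3 (0819.53.02, Velia, 2,303 kg, £439,136.04):
Base rate for 0819.53.02 is £4.00/kg.
Origin Velia is the FTA partner but 0819.53.02 is not on the preference list; base rate stands.
The additional-duty order on 0819.53.02 targets Erioria, not Velia; it does not apply.
Duty = 2,303 × £4.00 = £9,212.00.
Total = £5,783.76 + £3,369.18 + £9,212.00 = £18,364.94.

£18,364.94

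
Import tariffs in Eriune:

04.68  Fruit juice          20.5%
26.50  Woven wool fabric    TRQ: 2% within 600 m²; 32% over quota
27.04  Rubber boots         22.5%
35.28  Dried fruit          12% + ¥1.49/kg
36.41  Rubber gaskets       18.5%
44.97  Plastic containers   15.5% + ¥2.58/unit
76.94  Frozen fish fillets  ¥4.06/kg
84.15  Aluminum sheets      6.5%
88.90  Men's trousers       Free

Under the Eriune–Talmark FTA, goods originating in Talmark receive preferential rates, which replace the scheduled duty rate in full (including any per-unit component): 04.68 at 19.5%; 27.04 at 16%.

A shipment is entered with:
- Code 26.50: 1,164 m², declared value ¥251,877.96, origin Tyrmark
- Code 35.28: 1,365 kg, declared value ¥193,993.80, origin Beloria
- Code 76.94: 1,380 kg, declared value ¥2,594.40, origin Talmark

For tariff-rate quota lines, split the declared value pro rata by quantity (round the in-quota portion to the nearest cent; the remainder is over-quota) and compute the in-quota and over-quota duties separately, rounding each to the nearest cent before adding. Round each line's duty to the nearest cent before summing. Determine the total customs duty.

Line 1 (26.50, Tyrmark, 1,164 m², ¥251,877.96):
Code 26.50 is under a tariff-rate quota (threshold 600 m²). In-quota: 600 m² at 2%; over-quota: 564 m² at 32%.
Pro-rata value split: in-quota = ¥251,877.96 × 600/1,164 = ¥129,834.00; over-quota = ¥251,877.96 − ¥129,834.00 = ¥122,043.96.
In-quota duty = ¥129,834.00 × 2% = ¥2,596.68. Over-quota duty = ¥122,043.96 × 32% = ¥39,054.07.
Line duty = ¥2,596.68 + ¥39,054.07 = ¥41,650.75.
Line 2 (35.28, Beloria, 1,365 kg, ¥193,993.80):
Base rate for 35.28 is 12% + ¥1.49/kg.
Duty = ¥193,993.80 × 12% + 1,365 × ¥1.49 = ¥25,313.11.
Line 3 (76.94, Talmark, 1,380 kg, ¥2,594.40):
Base rate for 76.94 is ¥4.06/kg.
Origin Talmark is the FTA partner but 76.94 is not on the preference list; base rate stands.
Duty = 1,380 × ¥4.06 = ¥5,602.80.
Total = ¥41,650.75 + ¥25,313.11 + ¥5,602.80 = ¥72,566.66.

¥72,566.66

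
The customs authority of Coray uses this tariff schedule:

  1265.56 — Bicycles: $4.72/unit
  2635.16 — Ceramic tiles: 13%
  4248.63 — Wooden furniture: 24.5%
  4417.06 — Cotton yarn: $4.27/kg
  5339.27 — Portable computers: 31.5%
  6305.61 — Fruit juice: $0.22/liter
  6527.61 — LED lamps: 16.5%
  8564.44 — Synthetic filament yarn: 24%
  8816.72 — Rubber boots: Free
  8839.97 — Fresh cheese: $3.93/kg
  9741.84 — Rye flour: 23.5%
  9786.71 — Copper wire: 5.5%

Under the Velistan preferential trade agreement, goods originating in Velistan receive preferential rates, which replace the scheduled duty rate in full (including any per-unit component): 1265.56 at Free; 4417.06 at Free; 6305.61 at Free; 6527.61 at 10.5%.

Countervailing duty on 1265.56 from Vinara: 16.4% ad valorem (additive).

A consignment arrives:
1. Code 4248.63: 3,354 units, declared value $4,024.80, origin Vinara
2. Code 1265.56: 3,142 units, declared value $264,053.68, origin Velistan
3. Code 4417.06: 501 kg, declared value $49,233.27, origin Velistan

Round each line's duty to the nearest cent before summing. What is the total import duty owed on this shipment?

Line 1 (4248.63, Vinara, 3,354 units, $4,024.80):
Base rate for 4248.63 is 24.5%.
Duty = $4,024.80 × 24.5% = $986.08.
Line 2 (1265.56, Velistan, 3,142 units, $264,053.68):
Base rate for 1265.56 is $4.72/unit.
Origin Velistan qualifies under the Coray–Velistan agreement and 1265.56 is covered: preferential rate Free applies instead.
The additional-duty order on 1265.56 targets Vinara, not Velistan; it does not apply.
Duty = $264,053.68 × 0% = $0.00.
Line 3 (4417.06, Velistan, 501 kg, $49,233.27):
Base rate for 4417.06 is $4.27/kg.
Origin Velistan qualifies under the Coray–Velistan agreement and 4417.06 is covered: preferential rate Free applies instead.
Duty = $49,233.27 × 0% = $0.00.
Total = $986.08 + $0.00 + $0.00 = $986.08.

$986.08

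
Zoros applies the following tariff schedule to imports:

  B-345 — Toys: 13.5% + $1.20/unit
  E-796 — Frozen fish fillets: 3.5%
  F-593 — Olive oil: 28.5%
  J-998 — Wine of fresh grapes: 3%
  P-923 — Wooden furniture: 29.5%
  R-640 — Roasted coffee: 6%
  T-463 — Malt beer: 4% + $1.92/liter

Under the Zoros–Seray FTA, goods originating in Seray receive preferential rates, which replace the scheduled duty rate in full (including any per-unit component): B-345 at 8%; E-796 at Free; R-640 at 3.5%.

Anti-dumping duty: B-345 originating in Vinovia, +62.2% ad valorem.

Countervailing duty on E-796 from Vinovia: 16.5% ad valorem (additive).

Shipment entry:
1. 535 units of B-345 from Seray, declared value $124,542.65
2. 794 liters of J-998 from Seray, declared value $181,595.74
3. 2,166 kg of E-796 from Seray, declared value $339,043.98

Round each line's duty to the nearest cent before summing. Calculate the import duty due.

$15,411.28

Line 1 (B-345, Seray, 535 units, $124,542.65):
Base rate for B-345 is 13.5% + $1.20/unit.
Origin Seray qualifies under the Zoros–Seray agreement and B-345 is covered: preferential rate 8% applies instead.
The additional-duty order on B-345 targets Vinovia, not Seray; it does not apply.
Duty = $124,542.65 × 8% = $9,963.41.
Line 2 (J-998, Seray, 794 liters, $181,595.74):
Base rate for J-998 is 3%.
Origin Seray is the FTA partner but J-998 is not on the preference list; base rate stands.
Duty = $181,595.74 × 3% = $5,447.87.
Line 3 (E-796, Seray, 2,166 kg, $339,043.98):
Base rate for E-796 is 3.5%.
Origin Seray qualifies under the Zoros–Seray agreement and E-796 is covered: preferential rate Free applies instead.
The additional-duty order on E-796 targets Vinovia, not Seray; it does not apply.
Duty = $339,043.98 × 0% = $0.00.
Total = $9,963.41 + $5,447.87 + $0.00 = $15,411.28.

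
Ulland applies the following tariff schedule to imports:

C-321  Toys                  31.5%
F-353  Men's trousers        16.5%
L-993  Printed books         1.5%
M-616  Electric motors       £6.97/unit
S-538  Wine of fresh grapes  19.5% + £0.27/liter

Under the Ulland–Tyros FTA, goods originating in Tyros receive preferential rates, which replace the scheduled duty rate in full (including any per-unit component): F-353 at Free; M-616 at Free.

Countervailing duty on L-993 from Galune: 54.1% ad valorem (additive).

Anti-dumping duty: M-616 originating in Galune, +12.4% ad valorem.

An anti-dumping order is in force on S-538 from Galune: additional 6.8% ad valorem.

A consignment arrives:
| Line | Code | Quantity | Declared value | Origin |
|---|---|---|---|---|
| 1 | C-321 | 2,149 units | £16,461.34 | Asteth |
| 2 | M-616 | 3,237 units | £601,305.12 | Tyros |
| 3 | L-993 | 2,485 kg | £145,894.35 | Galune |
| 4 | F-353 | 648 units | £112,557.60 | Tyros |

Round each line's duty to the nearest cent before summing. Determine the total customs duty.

Line 1 (C-321, Asteth, 2,149 units, £16,461.34):
Base rate for C-321 is 31.5%.
Duty = £16,461.34 × 31.5% = £5,185.32.
Line 2 (M-616, Tyros, 3,237 units, £601,305.12):
Base rate for M-616 is £6.97/unit.
Origin Tyros qualifies under the Ulland–Tyros agreement and M-616 is covered: preferential rate Free applies instead.
The additional-duty order on M-616 targets Galune, not Tyros; it does not apply.
Duty = £601,305.12 × 0% = £0.00.
Line 3 (L-993, Galune, 2,485 kg, £145,894.35):
Base rate for L-993 is 1.5%.
Additional duty on L-993 from Galune: +54.1%. Applied ad valorem rate: 1.5% + 54.1% = 55.6%.
Duty = £145,894.35 × 55.6% = £81,117.26.
Line 4 (F-353, Tyros, 648 units, £112,557.60):
Base rate for F-353 is 16.5%.
Origin Tyros qualifies under the Ulland–Tyros agreement and F-353 is covered: preferential rate Free applies instead.
Duty = £112,557.60 × 0% = £0.00.
Total = £5,185.32 + £0.00 + £81,117.26 + £0.00 = £86,302.58.

£86,302.58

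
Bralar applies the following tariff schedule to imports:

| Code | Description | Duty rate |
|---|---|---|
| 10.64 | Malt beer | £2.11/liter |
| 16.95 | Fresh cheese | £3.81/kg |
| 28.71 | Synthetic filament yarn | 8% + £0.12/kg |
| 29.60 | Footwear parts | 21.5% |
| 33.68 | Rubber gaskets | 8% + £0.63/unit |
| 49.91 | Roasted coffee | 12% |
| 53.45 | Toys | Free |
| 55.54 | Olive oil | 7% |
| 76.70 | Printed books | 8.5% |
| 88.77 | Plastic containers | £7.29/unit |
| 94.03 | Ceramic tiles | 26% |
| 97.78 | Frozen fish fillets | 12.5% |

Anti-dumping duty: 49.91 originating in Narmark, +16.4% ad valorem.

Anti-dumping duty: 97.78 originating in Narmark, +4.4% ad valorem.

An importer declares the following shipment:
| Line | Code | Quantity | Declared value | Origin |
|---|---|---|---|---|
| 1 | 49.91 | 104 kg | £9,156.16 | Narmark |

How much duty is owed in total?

£2,600.35

Line 1 (49.91, Narmark, 104 kg, £9,156.16):
Base rate for 49.91 is 12%.
Additional duty on 49.91 from Narmark: +16.4%. Applied ad valorem rate: 12% + 16.4% = 28.4%.
Duty = £9,156.16 × 28.4% = £2,600.35.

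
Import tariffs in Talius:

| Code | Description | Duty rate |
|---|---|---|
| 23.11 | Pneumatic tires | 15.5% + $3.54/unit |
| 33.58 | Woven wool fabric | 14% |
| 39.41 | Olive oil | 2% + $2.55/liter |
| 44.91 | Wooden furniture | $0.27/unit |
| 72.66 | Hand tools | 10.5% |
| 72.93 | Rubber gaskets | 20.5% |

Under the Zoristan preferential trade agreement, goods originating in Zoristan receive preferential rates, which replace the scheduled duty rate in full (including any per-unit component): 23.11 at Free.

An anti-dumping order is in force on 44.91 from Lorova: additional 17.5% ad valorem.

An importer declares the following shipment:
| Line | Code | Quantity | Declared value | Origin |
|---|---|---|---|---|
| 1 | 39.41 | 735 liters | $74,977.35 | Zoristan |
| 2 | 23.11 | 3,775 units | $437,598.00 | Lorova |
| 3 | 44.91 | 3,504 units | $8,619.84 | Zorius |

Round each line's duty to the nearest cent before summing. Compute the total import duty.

Line 1 (39.41, Zoristan, 735 liters, $74,977.35):
Base rate for 39.41 is 2% + $2.55/liter.
Origin Zoristan is the FTA partner but 39.41 is not on the preference list; base rate stands.
Duty = $74,977.35 × 2% + 735 × $2.55 = $3,373.80.
Line 2 (23.11, Lorova, 3,775 units, $437,598.00):
Base rate for 23.11 is 15.5% + $3.54/unit.
23.11 has an FTA preferential rate, but origin Lorova is not Zoristan; base rate stands.
Duty = $437,598.00 × 15.5% + 3,775 × $3.54 = $81,191.19.
Line 3 (44.91, Zorius, 3,504 units, $8,619.84):
Base rate for 44.91 is $0.27/unit.
The additional-duty order on 44.91 targets Lorova, not Zorius; it does not apply.
Duty = 3,504 × $0.27 = $946.08.
Total = $3,373.80 + $81,191.19 + $946.08 = $85,511.07.

$85,511.07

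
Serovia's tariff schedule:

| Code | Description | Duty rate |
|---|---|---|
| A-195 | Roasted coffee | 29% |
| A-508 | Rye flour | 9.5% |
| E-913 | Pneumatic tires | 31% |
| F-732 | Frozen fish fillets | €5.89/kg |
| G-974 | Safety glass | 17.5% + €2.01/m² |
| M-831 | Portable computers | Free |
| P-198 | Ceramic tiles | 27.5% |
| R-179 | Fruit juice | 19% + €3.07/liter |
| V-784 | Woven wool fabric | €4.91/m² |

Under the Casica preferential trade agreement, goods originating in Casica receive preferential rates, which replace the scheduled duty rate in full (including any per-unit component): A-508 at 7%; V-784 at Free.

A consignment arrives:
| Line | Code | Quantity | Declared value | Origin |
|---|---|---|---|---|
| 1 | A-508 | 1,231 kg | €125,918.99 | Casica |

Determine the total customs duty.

Line 1 (A-508, Casica, 1,231 kg, €125,918.99):
Base rate for A-508 is 9.5%.
Origin Casica qualifies under the Serovia–Casica agreement and A-508 is covered: preferential rate 7% applies instead.
Duty = €125,918.99 × 7% = €8,814.33.

€8,814.33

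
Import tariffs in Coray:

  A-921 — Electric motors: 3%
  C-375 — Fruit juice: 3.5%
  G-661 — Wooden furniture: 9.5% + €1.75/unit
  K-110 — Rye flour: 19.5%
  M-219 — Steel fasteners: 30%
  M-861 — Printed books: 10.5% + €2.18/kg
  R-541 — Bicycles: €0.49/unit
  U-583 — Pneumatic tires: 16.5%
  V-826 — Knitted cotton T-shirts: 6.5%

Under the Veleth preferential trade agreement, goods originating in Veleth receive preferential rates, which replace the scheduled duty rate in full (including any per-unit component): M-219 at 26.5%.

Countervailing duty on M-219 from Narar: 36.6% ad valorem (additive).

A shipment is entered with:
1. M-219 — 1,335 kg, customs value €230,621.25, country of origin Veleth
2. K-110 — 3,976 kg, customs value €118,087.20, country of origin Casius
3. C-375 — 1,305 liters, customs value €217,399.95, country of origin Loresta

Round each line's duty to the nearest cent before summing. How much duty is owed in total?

€91,750.63

Line 1 (M-219, Veleth, 1,335 kg, €230,621.25):
Base rate for M-219 is 30%.
Origin Veleth qualifies under the Coray–Veleth agreement and M-219 is covered: preferential rate 26.5% applies instead.
The additional-duty order on M-219 targets Narar, not Veleth; it does not apply.
Duty = €230,621.25 × 26.5% = €61,114.63.
Line 2 (K-110, Casius, 3,976 kg, €118,087.20):
Base rate for K-110 is 19.5%.
Duty = €118,087.20 × 19.5% = €23,027.00.
Line 3 (C-375, Loresta, 1,305 liters, €217,399.95):
Base rate for C-375 is 3.5%.
Duty = €217,399.95 × 3.5% = €7,609.00.
Total = €61,114.63 + €23,027.00 + €7,609.00 = €91,750.63.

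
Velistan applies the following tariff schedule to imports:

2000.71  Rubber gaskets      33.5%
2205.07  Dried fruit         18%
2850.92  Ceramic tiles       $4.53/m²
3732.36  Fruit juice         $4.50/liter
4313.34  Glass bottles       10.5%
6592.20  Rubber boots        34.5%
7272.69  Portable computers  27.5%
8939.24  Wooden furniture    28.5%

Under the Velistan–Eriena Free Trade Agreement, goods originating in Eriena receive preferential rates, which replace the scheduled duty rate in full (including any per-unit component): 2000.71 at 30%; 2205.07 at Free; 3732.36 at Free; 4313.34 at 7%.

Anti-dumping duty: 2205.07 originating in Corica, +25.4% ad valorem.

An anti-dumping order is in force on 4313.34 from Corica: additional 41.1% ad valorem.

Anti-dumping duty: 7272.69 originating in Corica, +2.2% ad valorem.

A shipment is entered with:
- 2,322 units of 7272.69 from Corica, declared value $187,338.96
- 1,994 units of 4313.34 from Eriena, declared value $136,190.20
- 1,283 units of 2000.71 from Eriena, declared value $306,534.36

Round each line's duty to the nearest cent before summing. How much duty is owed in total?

$157,133.29

Line 1 (7272.69, Corica, 2,322 units, $187,338.96):
Base rate for 7272.69 is 27.5%.
Additional duty on 7272.69 from Corica: +2.2%. Applied ad valorem rate: 27.5% + 2.2% = 29.7%.
Duty = $187,338.96 × 29.7% = $55,639.67.
Line 2 (4313.34, Eriena, 1,994 units, $136,190.20):
Base rate for 4313.34 is 10.5%.
Origin Eriena qualifies under the Velistan–Eriena agreement and 4313.34 is covered: preferential rate 7% applies instead.
The additional-duty order on 4313.34 targets Corica, not Eriena; it does not apply.
Duty = $136,190.20 × 7% = $9,533.31.
Line 3 (2000.71, Eriena, 1,283 units, $306,534.36):
Base rate for 2000.71 is 33.5%.
Origin Eriena qualifies under the Velistan–Eriena agreement and 2000.71 is covered: preferential rate 30% applies instead.
Duty = $306,534.36 × 30% = $91,960.31.
Total = $55,639.67 + $9,533.31 + $91,960.31 = $157,133.29.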